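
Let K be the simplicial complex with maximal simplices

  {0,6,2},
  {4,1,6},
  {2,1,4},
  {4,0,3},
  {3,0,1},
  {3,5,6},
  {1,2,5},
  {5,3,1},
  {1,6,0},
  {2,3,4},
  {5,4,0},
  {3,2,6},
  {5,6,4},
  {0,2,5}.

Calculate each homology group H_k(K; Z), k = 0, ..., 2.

H_0 ≅ Z,  H_1 ≅ Z^2,  H_2 ≅ Z.

K has 7 vertices, 21 edges, 14 triangles.
rank ∂_0 = 0, rank ∂_1 = 6 ⇒ b_0 = 7 − 0 − 6 = 1; all invariant factors of ∂_1 are 1 so no torsion. So H_0 = Z.
rank ∂_1 = 6, rank ∂_2 = 13 ⇒ b_1 = 21 − 6 − 13 = 2; all invariant factors of ∂_2 are 1 so no torsion. So H_1 = Z^2.
rank ∂_2 = 13, rank ∂_3 = 0 ⇒ b_2 = 14 − 13 − 0 = 1. So H_2 = Z.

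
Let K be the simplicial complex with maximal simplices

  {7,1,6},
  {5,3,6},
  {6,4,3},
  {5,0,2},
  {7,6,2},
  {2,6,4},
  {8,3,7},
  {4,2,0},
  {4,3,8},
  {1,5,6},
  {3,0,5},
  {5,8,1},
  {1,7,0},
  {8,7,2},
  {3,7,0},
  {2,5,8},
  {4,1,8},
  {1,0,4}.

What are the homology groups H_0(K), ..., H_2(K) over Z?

H_0 = Z,  H_1 = Z^2,  H_2 = Z.

Fix the vertex order 0 < 1 < 2 < 3 < 4 < 5 < 6 < 7 < 8 and write every simplex with vertices in increasing order. Then dim K = 2 and the simplices of K are:

  0-simplices (9): [0], [1], [2], [3], [4], [5], [6], [7], [8]
  1-simplices (27): (27 of them)
  2-simplices (18): [0,1,4], [0,1,7], [0,2,4], [0,2,5], [0,3,5], [0,3,7], [1,4,8], [1,5,6], [1,5,8], [1,6,7], [2,4,6], [2,5,8], [2,6,7], [2,7,8], [3,4,6], [3,4,8], [3,5,6], [3,7,8]

giving chain groups C_0 ≅ Z^9, C_1 ≅ Z^27, C_2 ≅ Z^18.

Boundary ∂_1: C_1 → C_0 maps an edge to its endpoints' difference, ∂[p,q] = q − p.
The 9×27 boundary matrix has rank 8 and Smith normal form diag(1,1,1,1,1,1,1,1).

The boundary map ∂_2: C_2 → C_1 sends each 2-simplex [p,q,r] to [q,r] − [p,r] + [p,q]. For instance
  ∂[0,1,7] = [1,7] − [0,7] + [0,1],
  ∂[0,1,4] = [1,4] − [0,4] + [0,1].
The resulting 27×18 matrix has rank 17, and its Smith normal form has invariant factors (1,1,1,1,1,1,1,1,1,1,1,1,1,1,1,1,1).

Now H_k = ker ∂_k / im ∂_{k+1}, so:

  H_0: rank C_0 − rank ∂_1 = 9 − 8 = 1, and the invariant factors of ∂_1 are all 1, so H_0 ≅ Z.
  H_1: rank ker ∂_1 − rank ∂_2 = (27 − 8) − 17 = 2, and the invariant factors of ∂_2 are all 1, so H_1 ≅ Z^2.
  H_2: rank ker ∂_2 − rank ∂_3 = (18 − 17) − 0 = 1, and there is no ∂_3, so H_2 ≅ Z.

(K is a triangulation of the torus T^2.)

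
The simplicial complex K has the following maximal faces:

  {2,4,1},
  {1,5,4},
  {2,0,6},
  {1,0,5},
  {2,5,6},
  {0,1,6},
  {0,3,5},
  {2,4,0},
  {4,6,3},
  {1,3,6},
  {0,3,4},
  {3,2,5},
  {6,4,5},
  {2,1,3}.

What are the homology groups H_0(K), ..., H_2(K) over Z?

H_0 ≅ Z,  H_1 ≅ Z^2,  H_2 ≅ Z.

Order the vertices as 0 < 1 < 2 < 3 < 4 < 5 < 6. Listing each simplex with vertices in this order, K has dimension 2 with simplices:

  0-simplices (7): [0], [1], [2], [3], [4], [5], [6]
  1-simplices (21): [0,1], [0,2], [0,3], [0,4], [0,5], [0,6], [1,2], [1,3], [1,4], [1,5], [1,6], [2,3], [2,4], [2,5], [2,6], [3,4], [3,5], [3,6], [4,5], [4,6], [5,6]
  2-simplices (14): [0,1,5], [0,1,6], [0,2,4], [0,2,6], [0,3,4], [0,3,5], [1,2,3], [1,2,4], [1,3,6], [1,4,5], [2,3,5], [2,5,6], [3,4,6], [4,5,6]

so the chain groups are C_0 ≅ Z^7, C_1 ≅ Z^21, C_2 ≅ Z^14.

The boundary map ∂_1: C_1 → C_0 sends each edge [p,q] (with p < q) to q − p. For instance
  ∂[2,6] = [6] − [2].
This gives a 7×21 integer matrix of rank 6; reducing to Smith normal form yields diagonal entries (1,1,1,1,1,1).

The boundary map ∂_2: C_2 → C_1 acts by ∂[p,q,r] = [q,r] − [p,r] + [p,q]. For instance
  ∂[2,3,5] = [3,5] − [2,5] + [2,3],
  ∂[0,1,5] = [1,5] − [0,5] + [0,1].
As a 21×14 matrix over Z this has rank 13, with invariant factors (1,1,1,1,1,1,1,1,1,1,1,1,1).

Computing H_k = (kernel of ∂_k) / (image of ∂_{k+1}):

  H_0: rank C_0 − rank ∂_1 = 7 − 6 = 1, and the invariant factors of ∂_1 are all 1, so H_0 = Z.
  H_1: rank ker ∂_1 − rank ∂_2 = (21 − 6) − 13 = 2, and the invariant factors of ∂_2 are all 1, so H_1 = Z^2.
  H_2: rank ker ∂_2 − rank ∂_3 = (14 − 13) − 0 = 1, and there is no ∂_3, so H_2 = Z.

As a check, the Euler characteristic is 7 − 21 + 14 = 0, which agrees with 1 − 2 + 1 = 0.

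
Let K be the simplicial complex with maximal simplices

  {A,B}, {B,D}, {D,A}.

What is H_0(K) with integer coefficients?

H_0 ≅ Z.

Fix the vertex order A < B < D and write every simplex with vertices in increasing order. Then dim K = 1 and the simplices of K are:

  0-simplices (3): A, B, D
  1-simplices (3): AB, AD, BD

Hence C_0 ≅ Z^3, C_1 ≅ Z^3.

Boundary ∂_1: C_1 → C_0 is given by ∂[p,q] = [q] − [p].
The resulting 3×3 matrix has rank 2, and its Smith normal form has invariant factors (1,1).

Reading off H_k = ker ∂_k / im ∂_{k+1}:

  H_0: rank C_0 − rank ∂_1 = 3 − 2 = 1, and the invariant factors of ∂_1 are all 1, so H_0 = Z.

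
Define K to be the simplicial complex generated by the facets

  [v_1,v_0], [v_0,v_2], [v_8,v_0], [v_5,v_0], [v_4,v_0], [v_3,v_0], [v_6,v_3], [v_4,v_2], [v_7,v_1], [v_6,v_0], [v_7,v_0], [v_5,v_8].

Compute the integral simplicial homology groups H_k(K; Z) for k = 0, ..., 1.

Order the vertices as v_0 < v_1 < v_2 < v_3 < v_4 < v_5 < v_6 < v_7 < v_8. Listing each simplex with vertices in this order, K has dimension 1 with simplices:

  0-simplices (9): [v_0], [v_1], [v_2], [v_3], [v_4], [v_5], [v_6], [v_7], [v_8]
  1-simplices (12): [v_0,v_1], [v_0,v_2], [v_0,v_3], [v_0,v_4], [v_0,v_5], [v_0,v_6], [v_0,v_7], [v_0,v_8], [v_1,v_7], [v_2,v_4], [v_3,v_6], [v_5,v_8]

so the chain groups are C_0 ≅ Z^9, C_1 ≅ Z^12.

Boundary ∂_1: C_1 → C_0 maps an edge to its endpoints' difference, ∂[p,q] = q − p.
This gives a 9×12 integer matrix of rank 8; reducing to Smith normal form yields diagonal entries (1,1,1,1,1,1,1,1).

Computing H_k = (kernel of ∂_k) / (image of ∂_{k+1}):

  H_0: rank C_0 − rank ∂_1 = 9 − 8 = 1, and the invariant factors of ∂_1 are all 1, so H_0 ≅ Z.
  H_1: rank ker ∂_1 − rank ∂_2 = (12 − 8) − 0 = 4, and there is no ∂_2, so H_1 ≅ Z^4.

H_0 ≅ Z,  H_1 ≅ Z^4.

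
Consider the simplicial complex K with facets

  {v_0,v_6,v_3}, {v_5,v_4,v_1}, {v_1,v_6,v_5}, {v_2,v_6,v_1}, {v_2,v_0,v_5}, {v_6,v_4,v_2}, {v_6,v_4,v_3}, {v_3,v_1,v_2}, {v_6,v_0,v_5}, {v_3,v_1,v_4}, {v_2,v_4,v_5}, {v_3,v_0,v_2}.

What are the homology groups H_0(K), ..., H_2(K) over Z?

H_0 = Z,  H_1 = Z_2,  H_2 = 0.

K has 7 vertices, 18 edges, 12 triangles.
rank ∂_0 = 0, rank ∂_1 = 6 ⇒ b_0 = 7 − 0 − 6 = 1; all invariant factors of ∂_1 are 1 so no torsion. So H_0 = Z.
rank ∂_1 = 6, rank ∂_2 = 12 ⇒ b_1 = 18 − 6 − 12 = 0; ∂_2 has invariant factor(s) [2] giving torsion. So H_1 = Z_2.
rank ∂_2 = 12, rank ∂_3 = 0 ⇒ b_2 = 12 − 12 − 0 = 0. So H_2 = 0.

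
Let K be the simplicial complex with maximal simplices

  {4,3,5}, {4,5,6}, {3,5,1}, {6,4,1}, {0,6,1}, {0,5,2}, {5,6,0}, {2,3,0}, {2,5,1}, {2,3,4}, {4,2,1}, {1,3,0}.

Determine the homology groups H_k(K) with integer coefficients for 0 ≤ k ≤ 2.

K has 7 vertices, 18 edges, 12 triangles.
rank ∂_0 = 0, rank ∂_1 = 6 ⇒ b_0 = 7 − 0 − 6 = 1; all invariant factors of ∂_1 are 1 so no torsion. So H_0 ≅ Z.
rank ∂_1 = 6, rank ∂_2 = 12 ⇒ b_1 = 18 − 6 − 12 = 0; ∂_2 has invariant factor(s) [2] giving torsion. So H_1 ≅ Z/2.
rank ∂_2 = 12, rank ∂_3 = 0 ⇒ b_2 = 12 − 12 − 0 = 0. So H_2 ≅ 0.

H_0 ≅ Z,  H_1 ≅ Z/2,  H_2 = 0.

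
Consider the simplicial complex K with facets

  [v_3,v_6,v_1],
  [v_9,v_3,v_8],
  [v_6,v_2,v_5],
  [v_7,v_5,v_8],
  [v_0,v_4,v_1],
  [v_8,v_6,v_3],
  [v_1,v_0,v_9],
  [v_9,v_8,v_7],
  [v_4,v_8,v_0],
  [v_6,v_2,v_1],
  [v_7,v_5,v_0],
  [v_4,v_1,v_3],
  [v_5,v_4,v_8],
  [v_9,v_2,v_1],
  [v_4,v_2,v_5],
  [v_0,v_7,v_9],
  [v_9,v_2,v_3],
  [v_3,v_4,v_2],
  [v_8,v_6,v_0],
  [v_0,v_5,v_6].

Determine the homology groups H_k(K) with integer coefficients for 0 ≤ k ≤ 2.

H_0 ≅ Z,  H_1 ≅ Z ⊕ Z/2Z,  H_2 = 0.

We work with the vertex ordering v_0 < v_1 < v_2 < v_3 < v_4 < v_5 < v_6 < v_7 < v_8 < v_9. The simplices of K, each written with vertices in increasing order, are:

  0-simplices (10): [v_0], [v_1], [v_2], [v_3], [v_4], [v_5], [v_6], [v_7], [v_8], [v_9]
  1-simplices (30): (30 of them)
  2-simplices (20): (20 of them)

Hence C_0 ≅ Z^10, C_1 ≅ Z^30, C_2 ≅ Z^20.

Boundary ∂_1: C_1 → C_0 maps an edge to its endpoints' difference, ∂[p,q] = q − p.
The resulting 10×30 matrix has rank 9, and its Smith normal form has invariant factors (1,1,1,1,1,1,1,1,1).

Boundary ∂_2: C_2 → C_1 sends each 2-simplex [p,q,r] to [q,r] − [p,r] + [p,q]. For instance
  ∂[v_5,v_7,v_8] = [v_7,v_8] − [v_5,v_8] + [v_5,v_7],
  ∂[v_3,v_6,v_8] = [v_6,v_8] − [v_3,v_8] + [v_3,v_6].
The 30×20 boundary matrix has rank 20 and Smith normal form diag(1,1,1,1,1,1,1,1,1,1,1,1,1,1,1,1,1,1,1,2).

Reading off H_k = ker ∂_k / im ∂_{k+1}:

  H_0: rank C_0 − rank ∂_1 = 10 − 9 = 1, and the invariant factors of ∂_1 are all 1, so H_0 = Z.
  H_1: rank ker ∂_1 − rank ∂_2 = (30 − 9) − 20 = 1, and ∂_2 has invariant factor 2 > 1, so H_1 = Z ⊕ Z/2Z.
  H_2: rank ker ∂_2 − rank ∂_3 = (20 − 20) − 0 = 0, and there is no ∂_3, so H_2 = 0.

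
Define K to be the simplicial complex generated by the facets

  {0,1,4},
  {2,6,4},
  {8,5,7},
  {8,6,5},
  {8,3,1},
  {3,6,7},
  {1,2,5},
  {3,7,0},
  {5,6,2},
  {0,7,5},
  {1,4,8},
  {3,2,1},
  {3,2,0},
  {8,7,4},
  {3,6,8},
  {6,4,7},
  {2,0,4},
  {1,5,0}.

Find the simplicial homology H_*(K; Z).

We work with the vertex ordering 0 < 1 < 2 < 3 < 4 < 5 < 6 < 7 < 8. The simplices of K, each written with vertices in increasing order, are:

  0-simplices (9): [0], [1], [2], [3], [4], [5], [6], [7], [8]
  1-simplices (27): (27 of them)
  2-simplices (18): [0,1,4], [0,1,5], [0,2,3], [0,2,4], [0,3,7], [0,5,7], [1,2,3], [1,2,5], [1,3,8], [1,4,8], [2,4,6], [2,5,6], [3,6,7], [3,6,8], [4,6,7], [4,7,8], [5,6,8], [5,7,8]

Hence C_0 ≅ Z^9, C_1 ≅ Z^27, C_2 ≅ Z^18.

∂_1: C_1 → C_0 sends each edge [p,q] (with p < q) to q − p.
The resulting 9×27 matrix has rank 8, and its Smith normal form has invariant factors (1,1,1,1,1,1,1,1).

∂_2: C_2 → C_1 sends each 2-simplex [p,q,r] to [q,r] − [p,r] + [p,q]. For instance
  ∂[1,4,8] = [4,8] − [1,8] + [1,4],
  ∂[0,3,7] = [3,7] − [0,7] + [0,3].
This gives a 27×18 integer matrix of rank 18; reducing to Smith normal form yields diagonal entries (1,1,1,1,1,1,1,1,1,1,1,1,1,1,1,1,1,2).

Computing H_k = (kernel of ∂_k) / (image of ∂_{k+1}):

  H_0: rank C_0 − rank ∂_1 = 9 − 8 = 1, and the invariant factors of ∂_1 are all 1, so H_0 = Z.
  H_1: rank ker ∂_1 − rank ∂_2 = (27 − 8) − 18 = 1, and ∂_2 has invariant factor 2 > 1, so H_1 = Z ⊕ Z/2.
  H_2: rank ker ∂_2 − rank ∂_3 = (18 − 18) − 0 = 0, and there is no ∂_3, so H_2 = 0.

As a check, the Euler characteristic is 9 − 27 + 18 = 0, which agrees with 1 − 1 + 0 = 0.

H_0 = Z,  H_1 = Z ⊕ Z/2,  H_2 = 0.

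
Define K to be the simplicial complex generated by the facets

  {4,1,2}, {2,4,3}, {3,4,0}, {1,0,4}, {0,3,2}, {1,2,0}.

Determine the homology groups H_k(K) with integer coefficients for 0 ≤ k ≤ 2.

H_0 ≅ Z,  H_1 = 0,  H_2 ≅ Z.

Take the total order 0 < 1 < 2 < 3 < 4 on the vertex set. Then K (dimension 2) consists of the simplices:

  0-simplices (5): [0], [1], [2], [3], [4]
  1-simplices (9): [0,1], [0,2], [0,3], [0,4], [1,2], [1,4], [2,3], [2,4], [3,4]
  2-simplices (6): [0,1,2], [0,1,4], [0,2,3], [0,3,4], [1,2,4], [2,3,4]

so the chain groups are C_0 ≅ Z^5, C_1 ≅ Z^9, C_2 ≅ Z^6.

Boundary ∂_1: C_1 → C_0 is given by ∂[p,q] = [q] − [p]. For instance
  ∂[0,4] = [4] − [0].
The resulting 5×9 matrix has rank 4, and its Smith normal form has invariant factors (1,1,1,1).

∂_2: C_2 → C_1 maps a triangle to the signed sum of its edges. For instance
  ∂[0,2,3] = [2,3] − [0,3] + [0,2],
  ∂[1,2,4] = [2,4] − [1,4] + [1,2].
As a 9×6 matrix over Z this has rank 5, with invariant factors (1,1,1,1,1).

Reading off H_k = ker ∂_k / im ∂_{k+1}:

  H_0: rank C_0 − rank ∂_1 = 5 − 4 = 1, and the invariant factors of ∂_1 are all 1, so H_0 ≅ Z.
  H_1: rank ker ∂_1 − rank ∂_2 = (9 − 4) − 5 = 0, and the invariant factors of ∂_2 are all 1, so H_1 ≅ 0.
  H_2: rank ker ∂_2 − rank ∂_3 = (6 − 5) − 0 = 1, and there is no ∂_3, so H_2 ≅ Z.

As a check, the Euler characteristic is 5 − 9 + 6 = 2, which agrees with 1 − 0 + 1 = 2.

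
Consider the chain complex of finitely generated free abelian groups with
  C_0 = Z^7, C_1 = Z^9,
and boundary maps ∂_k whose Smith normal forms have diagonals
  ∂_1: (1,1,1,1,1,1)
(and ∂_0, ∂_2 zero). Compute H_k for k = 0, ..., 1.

H_0: b_0 = 7 − 0 − 6 = 1; torsion from ∂_1 factors > 1: none. So H_0 ≅ Z.
H_1: b_1 = 9 − 6 − 0 = 3; torsion from ∂_2 factors > 1: none. So H_1 ≅ Z^3.

H_0 ≅ Z,  H_1 ≅ Z^3.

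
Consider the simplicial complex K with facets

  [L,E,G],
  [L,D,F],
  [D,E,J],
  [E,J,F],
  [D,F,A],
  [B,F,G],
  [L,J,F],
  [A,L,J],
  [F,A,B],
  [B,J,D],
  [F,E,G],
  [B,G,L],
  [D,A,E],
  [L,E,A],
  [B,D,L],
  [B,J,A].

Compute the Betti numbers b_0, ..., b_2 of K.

b_0 = 1, b_1 = 2, b_2 = 1.

Take the total order A < B < D < E < F < G < J < L on the vertex set. Then K (dimension 2) consists of the simplices:

  0-simplices (8): A, B, D, E, F, G, J, L
  1-simplices (24): AB, AD, AE, AF, AJ, AL, BD, BF, BG, BJ, BL, DE, DF, DJ, DL, EF, EG, EJ, EL, FG, FJ, FL, GL, JL
  2-simplices (16): ABF, ABJ, ADE, ADF, AEL, AJL, BDJ, BDL, BFG, BGL, DEJ, DFL, EFG, EFJ, EGL, FJL

so the chain groups are C_0 ≅ Z^8, C_1 ≅ Z^24, C_2 ≅ Z^16.

Boundary ∂_1: C_1 → C_0 maps an edge to its endpoints' difference, ∂[p,q] = q − p.
The resulting 8×24 matrix has rank 7, and its Smith normal form has invariant factors (1,1,1,1,1,1,1).

The boundary map ∂_2: C_2 → C_1 acts by ∂[p,q,r] = [q,r] − [p,r] + [p,q]. For instance
  ∂BGL = GL − BL + BG,
  ∂BFG = FG − BG + BF.
This gives a 24×16 integer matrix of rank 15; reducing to Smith normal form yields diagonal entries (1,1,1,1,1,1,1,1,1,1,1,1,1,1,1).

Now H_k = ker ∂_k / im ∂_{k+1}, so:

  H_0: rank C_0 − rank ∂_1 = 8 − 7 = 1, and the invariant factors of ∂_1 are all 1, so H_0 ≅ Z.
  H_1: rank ker ∂_1 − rank ∂_2 = (24 − 7) − 15 = 2, and the invariant factors of ∂_2 are all 1, so H_1 ≅ Z^2.
  H_2: rank ker ∂_2 − rank ∂_3 = (16 − 15) − 0 = 1, and there is no ∂_3, so H_2 ≅ Z.

Hence the Betti numbers are b_0 = 1, b_1 = 2, b_2 = 1.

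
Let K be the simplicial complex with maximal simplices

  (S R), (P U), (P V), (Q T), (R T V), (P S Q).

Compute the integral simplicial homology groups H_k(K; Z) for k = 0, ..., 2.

Take the total order P < Q < R < S < T < U < V on the vertex set. Then K (dimension 2) consists of the simplices:

  0-simplices (7): P, Q, R, S, T, U, V
  1-simplices (10): PQ, PS, PU, PV, QS, QT, RS, RT, RV, TV
  2-simplices (2): PQS, RTV

Hence C_0 ≅ Z^7, C_1 ≅ Z^10, C_2 ≅ Z^2.

∂_1: C_1 → C_0 maps an edge to its endpoints' difference, ∂[p,q] = q − p.
The 7×10 boundary matrix has rank 6 and Smith normal form diag(1,1,1,1,1,1).

The boundary map ∂_2: C_2 → C_1 maps a triangle to the signed sum of its edges. For instance
  ∂PQS = QS − PS + PQ,
  ∂RTV = TV − RV + RT.
This gives a 10×2 integer matrix of rank 2; reducing to Smith normal form yields diagonal entries (1,1).

Now H_k = ker ∂_k / im ∂_{k+1}, so:

  H_0: rank C_0 − rank ∂_1 = 7 − 6 = 1, and the invariant factors of ∂_1 are all 1, so H_0 ≅ Z.
  H_1: rank ker ∂_1 − rank ∂_2 = (10 − 6) − 2 = 2, and the invariant factors of ∂_2 are all 1, so H_1 ≅ Z^2.
  H_2: rank ker ∂_2 − rank ∂_3 = (2 − 2) − 0 = 0, and there is no ∂_3, so H_2 ≅ 0.

As a check, the Euler characteristic is 7 − 10 + 2 = -1, which agrees with 1 − 2 + 0 = -1.

H_0 = Z,  H_1 = Z^2,  H_2 = 0.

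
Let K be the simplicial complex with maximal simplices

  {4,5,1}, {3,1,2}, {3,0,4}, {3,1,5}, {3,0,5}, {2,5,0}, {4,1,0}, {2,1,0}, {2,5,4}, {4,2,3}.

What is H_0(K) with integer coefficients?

H_0 ≅ Z.

Order the vertices as 0 < 1 < 2 < 3 < 4 < 5. Listing each simplex with vertices in this order, K has dimension 2 with simplices:

  0-simplices (6): [0], [1], [2], [3], [4], [5]
  1-simplices (15): [0,1], [0,2], [0,3], [0,4], [0,5], [1,2], [1,3], [1,4], [1,5], [2,3], [2,4], [2,5], [3,4], [3,5], [4,5]
  2-simplices (10): [0,1,2], [0,1,4], [0,2,5], [0,3,4], [0,3,5], [1,2,3], [1,3,5], [1,4,5], [2,3,4], [2,4,5]

Hence C_0 ≅ Z^6, C_1 ≅ Z^15, C_2 ≅ Z^10.

Boundary ∂_1: C_1 → C_0 maps an edge to its endpoints' difference, ∂[p,q] = q − p.
The 6×15 boundary matrix has rank 5 and Smith normal form diag(1,1,1,1,1).

Boundary ∂_2: C_2 → C_1 maps a triangle to the signed sum of its edges. For instance
  ∂[0,3,4] = [3,4] − [0,4] + [0,3],
  ∂[0,1,4] = [1,4] − [0,4] + [0,1].
The resulting 15×10 matrix has rank 10, and its Smith normal form has invariant factors (1,1,1,1,1,1,1,1,1,2).

Now H_k = ker ∂_k / im ∂_{k+1}, so:

  H_0: rank C_0 − rank ∂_1 = 6 − 5 = 1, and the invariant factors of ∂_1 are all 1, so H_0 ≅ Z.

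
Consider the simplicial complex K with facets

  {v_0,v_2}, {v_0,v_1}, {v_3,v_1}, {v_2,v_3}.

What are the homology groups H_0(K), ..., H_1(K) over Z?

H_0 ≅ Z,  H_1 ≅ Z.

Take the total order v_0 < v_1 < v_2 < v_3 on the vertex set. Then K (dimension 1) consists of the simplices:

  0-simplices (4): [v_0], [v_1], [v_2], [v_3]
  1-simplices (4): [v_0,v_1], [v_0,v_2], [v_1,v_3], [v_2,v_3]

Hence C_0 ≅ Z^4, C_1 ≅ Z^4.

∂_1: C_1 → C_0 maps an edge to its endpoints' difference, ∂[p,q] = q − p.
This gives a 4×4 integer matrix of rank 3; reducing to Smith normal form yields diagonal entries (1,1,1).

From H_k ≅ ker(∂_k) / im(∂_{k+1}) we obtain:

  H_0: rank C_0 − rank ∂_1 = 4 − 3 = 1, and the invariant factors of ∂_1 are all 1, so H_0 = Z.
  H_1: rank ker ∂_1 − rank ∂_2 = (4 − 3) − 0 = 1, and there is no ∂_2, so H_1 = Z.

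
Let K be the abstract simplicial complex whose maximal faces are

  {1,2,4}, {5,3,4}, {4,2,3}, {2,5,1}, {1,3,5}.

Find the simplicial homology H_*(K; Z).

H_0 = Z,  H_1 = Z,  H_2 = 0.

Order the vertices as 1 < 2 < 3 < 4 < 5. Listing each simplex with vertices in this order, K has dimension 2 with simplices:

  0-simplices (5): [1], [2], [3], [4], [5]
  1-simplices (10): [1,2], [1,3], [1,4], [1,5], [2,3], [2,4], [2,5], [3,4], [3,5], [4,5]
  2-simplices (5): [1,2,4], [1,2,5], [1,3,5], [2,3,4], [3,4,5]

giving chain groups C_0 ≅ Z^5, C_1 ≅ Z^10, C_2 ≅ Z^5.

The boundary map ∂_1: C_1 → C_0 is given by ∂[p,q] = [q] − [p]. For instance
  ∂[1,2] = [2] − [1].
The 5×10 boundary matrix has rank 4 and Smith normal form diag(1,1,1,1).

The boundary map ∂_2: C_2 → C_1 acts by ∂[p,q,r] = [q,r] − [p,r] + [p,q]. For instance
  ∂[3,4,5] = [4,5] − [3,5] + [3,4],
  ∂[1,2,5] = [2,5] − [1,5] + [1,2].
The 10×5 boundary matrix has rank 5 and Smith normal form diag(1,1,1,1,1).

From H_k ≅ ker(∂_k) / im(∂_{k+1}) we obtain:

  H_0: rank C_0 − rank ∂_1 = 5 − 4 = 1, and the invariant factors of ∂_1 are all 1, so H_0 ≅ Z.
  H_1: rank ker ∂_1 − rank ∂_2 = (10 − 4) − 5 = 1, and the invariant factors of ∂_2 are all 1, so H_1 ≅ Z.
  H_2: rank ker ∂_2 − rank ∂_3 = (5 − 5) − 0 = 0, and there is no ∂_3, so H_2 ≅ 0.

As a check, the Euler characteristic is 5 − 10 + 5 = 0, which agrees with 1 − 1 + 0 = 0.
(K is a triangulation of the Möbius band.)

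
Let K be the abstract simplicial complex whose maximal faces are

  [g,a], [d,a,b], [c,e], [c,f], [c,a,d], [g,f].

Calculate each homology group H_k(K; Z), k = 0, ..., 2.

H_0 ≅ Z,  H_1 ≅ Z,  H_2 = 0.

Order the vertices as a < b < c < d < e < f < g. Listing each simplex with vertices in this order, K has dimension 2 with simplices:

  0-simplices (7): a, b, c, d, e, f, g
  1-simplices (9): ab, ac, ad, ag, bd, cd, ce, cf, fg
  2-simplices (2): abd, acd

giving chain groups C_0 ≅ Z^7, C_1 ≅ Z^9, C_2 ≅ Z^2.

Boundary ∂_1: C_1 → C_0 sends each edge [p,q] (with p < q) to q − p.
The 7×9 boundary matrix has rank 6 and Smith normal form diag(1,1,1,1,1,1).

∂_2: C_2 → C_1 sends each 2-simplex [p,q,r] to [q,r] − [p,r] + [p,q]. For instance
  ∂abd = bd − ad + ab,
  ∂acd = cd − ad + ac.
This gives a 9×2 integer matrix of rank 2; reducing to Smith normal form yields diagonal entries (1,1).

From H_k ≅ ker(∂_k) / im(∂_{k+1}) we obtain:

  H_0: rank C_0 − rank ∂_1 = 7 − 6 = 1, and the invariant factors of ∂_1 are all 1, so H_0 = Z.
  H_1: rank ker ∂_1 − rank ∂_2 = (9 − 6) − 2 = 1, and the invariant factors of ∂_2 are all 1, so H_1 = Z.
  H_2: rank ker ∂_2 − rank ∂_3 = (2 − 2) − 0 = 0, and there is no ∂_3, so H_2 = 0.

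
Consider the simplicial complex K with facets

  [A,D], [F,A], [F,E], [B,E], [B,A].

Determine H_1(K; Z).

H_1 = Z.

Take the total order A < B < D < E < F on the vertex set. Then K (dimension 1) consists of the simplices:

  0-simplices (5): A, B, D, E, F
  1-simplices (5): AB, AD, AF, BE, EF

Hence C_0 ≅ Z^5, C_1 ≅ Z^5.

∂_1: C_1 → C_0 sends each edge [p,q] (with p < q) to q − p. For instance
  ∂AB = B − A.
The resulting 5×5 matrix has rank 4, and its Smith normal form has invariant factors (1,1,1,1).

Computing H_k = (kernel of ∂_k) / (image of ∂_{k+1}):

  H_1: rank ker ∂_1 − rank ∂_2 = (5 − 4) − 0 = 1, and there is no ∂_2, so H_1 ≅ Z.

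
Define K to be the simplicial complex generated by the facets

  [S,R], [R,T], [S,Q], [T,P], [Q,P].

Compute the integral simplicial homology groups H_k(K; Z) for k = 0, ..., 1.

H_0 ≅ Z,  H_1 ≅ Z.

We work with the vertex ordering P < Q < R < S < T. The simplices of K, each written with vertices in increasing order, are:

  0-simplices (5): P, Q, R, S, T
  1-simplices (5): PQ, PT, QS, RS, RT

Hence C_0 ≅ Z^5, C_1 ≅ Z^5.

The boundary map ∂_1: C_1 → C_0 maps an edge to its endpoints' difference, ∂[p,q] = q − p. For instance
  ∂QS = S − Q.
As a 5×5 matrix over Z this has rank 4, with invariant factors (1,1,1,1).

Computing H_k = (kernel of ∂_k) / (image of ∂_{k+1}):

  H_0: rank C_0 − rank ∂_1 = 5 − 4 = 1, and the invariant factors of ∂_1 are all 1, so H_0 = Z.
  H_1: rank ker ∂_1 − rank ∂_2 = (5 − 4) − 0 = 1, and there is no ∂_2, so H_1 = Z.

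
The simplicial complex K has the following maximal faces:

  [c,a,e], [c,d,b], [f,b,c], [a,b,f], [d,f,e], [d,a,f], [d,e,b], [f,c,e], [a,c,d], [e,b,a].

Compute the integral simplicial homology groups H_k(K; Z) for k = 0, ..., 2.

We work with the vertex ordering a < b < c < d < e < f. The simplices of K, each written with vertices in increasing order, are:

  0-simplices (6): a, b, c, d, e, f
  1-simplices (15): ab, ac, ad, ae, af, bc, bd, be, bf, cd, ce, cf, de, df, ef
  2-simplices (10): abe, abf, acd, ace, adf, bcd, bcf, bde, cef, def

Hence C_0 ≅ Z^6, C_1 ≅ Z^15, C_2 ≅ Z^10.

The boundary map ∂_1: C_1 → C_0 maps an edge to its endpoints' difference, ∂[p,q] = q − p. For instance
  ∂de = e − d.
This gives a 6×15 integer matrix of rank 5; reducing to Smith normal form yields diagonal entries (1,1,1,1,1).

∂_2: C_2 → C_1 maps a triangle to the signed sum of its edges. For instance
  ∂cef = ef − cf + ce,
  ∂bcf = cf − bf + bc.
The 15×10 boundary matrix has rank 10 and Smith normal form diag(1,1,1,1,1,1,1,1,1,2).

Computing H_k = (kernel of ∂_k) / (image of ∂_{k+1}):

  H_0: rank C_0 − rank ∂_1 = 6 − 5 = 1, and the invariant factors of ∂_1 are all 1, so H_0 = Z.
  H_1: rank ker ∂_1 − rank ∂_2 = (15 − 5) − 10 = 0, and ∂_2 has invariant factor 2 > 1, so H_1 = Z/2Z.
  H_2: rank ker ∂_2 − rank ∂_3 = (10 − 10) − 0 = 0, and there is no ∂_3, so H_2 = 0.

(K is a triangulation of the real projective plane RP^2.)

H_0 = Z,  H_1 = Z/2Z,  H_2 = 0.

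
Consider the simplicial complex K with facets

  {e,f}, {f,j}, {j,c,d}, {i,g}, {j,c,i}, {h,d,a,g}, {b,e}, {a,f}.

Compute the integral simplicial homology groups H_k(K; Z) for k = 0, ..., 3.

Take the total order a < b < c < d < e < f < g < h < i < j on the vertex set. Then K (dimension 3) consists of the simplices:

  0-simplices (10): a, b, c, d, e, f, g, h, i, j
  1-simplices (16): ad, af, ag, ah, be, cd, ci, cj, dg, dh, dj, ef, fj, gh, gi, ij
  2-simplices (6): adg, adh, agh, cdj, cij, dgh
  3-simplices (1): adgh

giving chain groups C_0 ≅ Z^10, C_1 ≅ Z^16, C_2 ≅ Z^6, C_3 ≅ Z^1.

The boundary map ∂_1: C_1 → C_0 maps an edge to its endpoints' difference, ∂[p,q] = q − p. For instance
  ∂dj = j − d.
The resulting 10×16 matrix has rank 9, and its Smith normal form has invariant factors (1,1,1,1,1,1,1,1,1).

The boundary map ∂_2: C_2 → C_1 sends each 2-simplex [p,q,r] to [q,r] − [p,r] + [p,q]. For instance
  ∂agh = gh − ah + ag,
  ∂dgh = gh − dh + dg.
This gives a 16×6 integer matrix of rank 5; reducing to Smith normal form yields diagonal entries (1,1,1,1,1).

Boundary ∂_3: C_3 → C_2 sends each 3-simplex σ to the alternating sum Σ_i (−1)^i (σ with its i-th vertex removed). For instance
  ∂adgh = dgh − agh + adh − adg.
The resulting 6×1 matrix has rank 1, and its Smith normal form has invariant factors (1).

Now H_k = ker ∂_k / im ∂_{k+1}, so:

  H_0: rank C_0 − rank ∂_1 = 10 − 9 = 1, and the invariant factors of ∂_1 are all 1, so H_0 ≅ Z.
  H_1: rank ker ∂_1 − rank ∂_2 = (16 − 9) − 5 = 2, and the invariant factors of ∂_2 are all 1, so H_1 ≅ Z^2.
  H_2: rank ker ∂_2 − rank ∂_3 = (6 − 5) − 1 = 0, and the invariant factors of ∂_3 are all 1, so H_2 ≅ 0.
  H_3: rank ker ∂_3 − rank ∂_4 = (1 − 1) − 0 = 0, and there is no ∂_4, so H_3 ≅ 0.

As a check, the Euler characteristic is 10 − 16 + 6 − 1 = -1, which agrees with 1 − 2 + 0 − 0 = -1.

H_0 ≅ Z,  H_1 ≅ Z^2,  H_2 = 0,  H_3 = 0.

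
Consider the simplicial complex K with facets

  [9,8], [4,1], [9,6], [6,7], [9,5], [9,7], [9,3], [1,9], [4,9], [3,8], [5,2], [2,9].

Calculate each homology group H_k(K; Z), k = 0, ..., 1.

H_0 ≅ Z,  H_1 ≅ Z^4.

Take the total order 1 < 2 < 3 < 4 < 5 < 6 < 7 < 8 < 9 on the vertex set. Then K (dimension 1) consists of the simplices:

  0-simplices (9): [1], [2], [3], [4], [5], [6], [7], [8], [9]
  1-simplices (12): [1,4], [1,9], [2,5], [2,9], [3,8], [3,9], [4,9], [5,9], [6,7], [6,9], [7,9], [8,9]

giving chain groups C_0 ≅ Z^9, C_1 ≅ Z^12.

The boundary map ∂_1: C_1 → C_0 maps an edge to its endpoints' difference, ∂[p,q] = q − p.
The resulting 9×12 matrix has rank 8, and its Smith normal form has invariant factors (1,1,1,1,1,1,1,1).

Computing H_k = (kernel of ∂_k) / (image of ∂_{k+1}):

  H_0: rank C_0 − rank ∂_1 = 9 − 8 = 1, and the invariant factors of ∂_1 are all 1, so H_0 = Z.
  H_1: rank ker ∂_1 − rank ∂_2 = (12 − 8) − 0 = 4, and there is no ∂_2, so H_1 = Z^4.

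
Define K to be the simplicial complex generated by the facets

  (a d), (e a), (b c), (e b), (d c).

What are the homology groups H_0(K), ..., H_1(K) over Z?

H_0 = Z,  H_1 = Z.

Take the total order a < b < c < d < e on the vertex set. Then K (dimension 1) consists of the simplices:

  0-simplices (5): a, b, c, d, e
  1-simplices (5): ad, ae, bc, be, cd

Hence C_0 ≅ Z^5, C_1 ≅ Z^5.

The boundary map ∂_1: C_1 → C_0 maps an edge to its endpoints' difference, ∂[p,q] = q − p.
The resulting 5×5 matrix has rank 4, and its Smith normal form has invariant factors (1,1,1,1).

Now H_k = ker ∂_k / im ∂_{k+1}, so:

  H_0: rank C_0 − rank ∂_1 = 5 − 4 = 1, and the invariant factors of ∂_1 are all 1, so H_0 ≅ Z.
  H_1: rank ker ∂_1 − rank ∂_2 = (5 − 4) − 0 = 1, and there is no ∂_2, so H_1 ≅ Z.

As a check, the Euler characteristic is 5 − 5 = 0, which agrees with 1 − 1 = 0.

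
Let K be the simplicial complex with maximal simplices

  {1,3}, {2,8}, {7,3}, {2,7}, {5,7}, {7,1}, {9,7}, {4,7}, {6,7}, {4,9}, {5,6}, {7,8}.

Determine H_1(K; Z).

Take the total order 1 < 2 < 3 < 4 < 5 < 6 < 7 < 8 < 9 on the vertex set. Then K (dimension 1) consists of the simplices:

  0-simplices (9): [1], [2], [3], [4], [5], [6], [7], [8], [9]
  1-simplices (12): [1,3], [1,7], [2,7], [2,8], [3,7], [4,7], [4,9], [5,6], [5,7], [6,7], [7,8], [7,9]

Hence C_0 ≅ Z^9, C_1 ≅ Z^12.

The boundary map ∂_1: C_1 → C_0 sends each edge [p,q] (with p < q) to q − p. For instance
  ∂[2,8] = [8] − [2].
The resulting 9×12 matrix has rank 8, and its Smith normal form has invariant factors (1,1,1,1,1,1,1,1).

Computing H_k = (kernel of ∂_k) / (image of ∂_{k+1}):

  H_1: rank ker ∂_1 − rank ∂_2 = (12 − 8) − 0 = 4, and there is no ∂_2, so H_1 ≅ Z^4.

H_1 ≅ Z^4.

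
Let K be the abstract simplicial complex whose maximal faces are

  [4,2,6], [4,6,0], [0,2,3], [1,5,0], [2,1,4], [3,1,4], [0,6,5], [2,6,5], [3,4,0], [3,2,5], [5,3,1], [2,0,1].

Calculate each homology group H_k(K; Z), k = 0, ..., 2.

H_0 ≅ Z,  H_1 ≅ Z/2Z,  H_2 = 0.

Take the total order 0 < 1 < 2 < 3 < 4 < 5 < 6 on the vertex set. Then K (dimension 2) consists of the simplices:

  0-simplices (7): [0], [1], [2], [3], [4], [5], [6]
  1-simplices (18): [0,1], [0,2], [0,3], [0,4], [0,5], [0,6], [1,2], [1,3], [1,4], [1,5], [2,3], [2,4], [2,5], [2,6], [3,4], [3,5], [4,6], [5,6]
  2-simplices (12): [0,1,2], [0,1,5], [0,2,3], [0,3,4], [0,4,6], [0,5,6], [1,2,4], [1,3,4], [1,3,5], [2,3,5], [2,4,6], [2,5,6]

giving chain groups C_0 ≅ Z^7, C_1 ≅ Z^18, C_2 ≅ Z^12.

The boundary map ∂_1: C_1 → C_0 sends each edge [p,q] (with p < q) to q − p. For instance
  ∂[1,2] = [2] − [1].
As a 7×18 matrix over Z this has rank 6, with invariant factors (1,1,1,1,1,1).

The boundary map ∂_2: C_2 → C_1 maps a triangle to the signed sum of its edges. For instance
  ∂[2,4,6] = [4,6] − [2,6] + [2,4],
  ∂[0,3,4] = [3,4] − [0,4] + [0,3].
The resulting 18×12 matrix has rank 12, and its Smith normal form has invariant factors (1,1,1,1,1,1,1,1,1,1,1,2).

Reading off H_k = ker ∂_k / im ∂_{k+1}:

  H_0: rank C_0 − rank ∂_1 = 7 − 6 = 1, and the invariant factors of ∂_1 are all 1, so H_0 = Z.
  H_1: rank ker ∂_1 − rank ∂_2 = (18 − 6) − 12 = 0, and ∂_2 has invariant factor 2 > 1, so H_1 = Z/2Z.
  H_2: rank ker ∂_2 − rank ∂_3 = (12 − 12) − 0 = 0, and there is no ∂_3, so H_2 = 0.

As a check, the Euler characteristic is 7 − 18 + 12 = 1, which agrees with 1 − 0 + 0 = 1.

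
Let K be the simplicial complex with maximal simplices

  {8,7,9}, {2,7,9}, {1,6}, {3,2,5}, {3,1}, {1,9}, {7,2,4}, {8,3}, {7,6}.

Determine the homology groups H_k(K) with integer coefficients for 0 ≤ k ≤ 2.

Order the vertices as 1 < 2 < 3 < 4 < 5 < 6 < 7 < 8 < 9. Listing each simplex with vertices in this order, K has dimension 2 with simplices:

  0-simplices (9): [1], [2], [3], [4], [5], [6], [7], [8], [9]
  1-simplices (15): [1,3], [1,6], [1,9], [2,3], [2,4], [2,5], [2,7], [2,9], [3,5], [3,8], [4,7], [6,7], [7,8], [7,9], [8,9]
  2-simplices (4): [2,3,5], [2,4,7], [2,7,9], [7,8,9]

so the chain groups are C_0 ≅ Z^9, C_1 ≅ Z^15, C_2 ≅ Z^4.

∂_1: C_1 → C_0 maps an edge to its endpoints' difference, ∂[p,q] = q − p. For instance
  ∂[3,5] = [5] − [3].
The resulting 9×15 matrix has rank 8, and its Smith normal form has invariant factors (1,1,1,1,1,1,1,1).

Boundary ∂_2: C_2 → C_1 maps a triangle to the signed sum of its edges. For instance
  ∂[7,8,9] = [8,9] − [7,9] + [7,8],
  ∂[2,3,5] = [3,5] − [2,5] + [2,3].
This gives a 15×4 integer matrix of rank 4; reducing to Smith normal form yields diagonal entries (1,1,1,1).

From H_k ≅ ker(∂_k) / im(∂_{k+1}) we obtain:

  H_0: rank C_0 − rank ∂_1 = 9 − 8 = 1, and the invariant factors of ∂_1 are all 1, so H_0 = Z.
  H_1: rank ker ∂_1 − rank ∂_2 = (15 − 8) − 4 = 3, and the invariant factors of ∂_2 are all 1, so H_1 = Z^3.
  H_2: rank ker ∂_2 − rank ∂_3 = (4 − 4) − 0 = 0, and there is no ∂_3, so H_2 = 0.

As a check, the Euler characteristic is 9 − 15 + 4 = -2, which agrees with 1 − 3 + 0 = -2.

H_0 ≅ Z,  H_1 ≅ Z^3,  H_2 = 0.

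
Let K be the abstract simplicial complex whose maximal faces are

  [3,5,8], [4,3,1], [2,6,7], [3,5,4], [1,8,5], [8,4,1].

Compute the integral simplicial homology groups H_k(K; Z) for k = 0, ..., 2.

K has 8 vertices, 13 edges, 6 triangles.
rank ∂_0 = 0, rank ∂_1 = 6 ⇒ b_0 = 8 − 0 − 6 = 2; all invariant factors of ∂_1 are 1 so no torsion. So H_0 ≅ Z^2.
rank ∂_1 = 6, rank ∂_2 = 6 ⇒ b_1 = 13 − 6 − 6 = 1; all invariant factors of ∂_2 are 1 so no torsion. So H_1 ≅ Z.
rank ∂_2 = 6, rank ∂_3 = 0 ⇒ b_2 = 6 − 6 − 0 = 0. So H_2 ≅ 0.

H_0 ≅ Z^2,  H_1 ≅ Z,  H_2 = 0.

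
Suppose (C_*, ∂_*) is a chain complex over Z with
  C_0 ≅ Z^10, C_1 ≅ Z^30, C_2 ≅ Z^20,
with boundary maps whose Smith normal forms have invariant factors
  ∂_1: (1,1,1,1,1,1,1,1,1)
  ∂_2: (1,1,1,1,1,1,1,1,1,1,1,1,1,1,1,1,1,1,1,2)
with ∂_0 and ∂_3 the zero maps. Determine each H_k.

H_0: b_0 = 10 − 0 − 9 = 1; torsion from ∂_1 factors > 1: none. So H_0 ≅ Z.
H_1: b_1 = 30 − 9 − 20 = 1; torsion from ∂_2 factors > 1: [2]. So H_1 ≅ Z ⊕ Z/2.
H_2: b_2 = 20 − 20 − 0 = 0; torsion from ∂_3 factors > 1: none. So H_2 ≅ 0.

H_0 ≅ Z,  H_1 ≅ Z ⊕ Z/2,  H_2 = 0.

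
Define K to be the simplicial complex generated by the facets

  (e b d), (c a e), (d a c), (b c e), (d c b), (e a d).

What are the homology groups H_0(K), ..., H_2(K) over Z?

H_0 ≅ Z,  H_1 = 0,  H_2 ≅ Z.

Fix the vertex order a < b < c < d < e and write every simplex with vertices in increasing order. Then dim K = 2 and the simplices of K are:

  0-simplices (5): a, b, c, d, e
  1-simplices (9): ac, ad, ae, bc, bd, be, cd, ce, de
  2-simplices (6): acd, ace, ade, bcd, bce, bde

giving chain groups C_0 ≅ Z^5, C_1 ≅ Z^9, C_2 ≅ Z^6.

The boundary map ∂_1: C_1 → C_0 is given by ∂[p,q] = [q] − [p]. For instance
  ∂ce = e − c.
The 5×9 boundary matrix has rank 4 and Smith normal form diag(1,1,1,1).

Boundary ∂_2: C_2 → C_1 acts by ∂[p,q,r] = [q,r] − [p,r] + [p,q]. For instance
  ∂acd = cd − ad + ac,
  ∂bce = ce − be + bc.
As a 9×6 matrix over Z this has rank 5, with invariant factors (1,1,1,1,1).

Now H_k = ker ∂_k / im ∂_{k+1}, so:

  H_0: rank C_0 − rank ∂_1 = 5 − 4 = 1, and the invariant factors of ∂_1 are all 1, so H_0 ≅ Z.
  H_1: rank ker ∂_1 − rank ∂_2 = (9 − 4) − 5 = 0, and the invariant factors of ∂_2 are all 1, so H_1 ≅ 0.
  H_2: rank ker ∂_2 − rank ∂_3 = (6 − 5) − 0 = 1, and there is no ∂_3, so H_2 ≅ Z.

(K is a triangulation of the 2-sphere S^2.)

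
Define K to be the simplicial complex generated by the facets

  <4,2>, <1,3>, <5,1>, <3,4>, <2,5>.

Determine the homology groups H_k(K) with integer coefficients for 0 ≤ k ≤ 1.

H_0 = Z,  H_1 = Z.

Take the total order 1 < 2 < 3 < 4 < 5 on the vertex set. Then K (dimension 1) consists of the simplices:

  0-simplices (5): [1], [2], [3], [4], [5]
  1-simplices (5): [1,3], [1,5], [2,4], [2,5], [3,4]

so the chain groups are C_0 ≅ Z^5, C_1 ≅ Z^5.

The boundary map ∂_1: C_1 → C_0 sends each edge [p,q] (with p < q) to q − p.
The 5×5 boundary matrix has rank 4 and Smith normal form diag(1,1,1,1).

Now H_k = ker ∂_k / im ∂_{k+1}, so:

  H_0: rank C_0 − rank ∂_1 = 5 − 4 = 1, and the invariant factors of ∂_1 are all 1, so H_0 ≅ Z.
  H_1: rank ker ∂_1 − rank ∂_2 = (5 − 4) − 0 = 1, and there is no ∂_2, so H_1 ≅ Z.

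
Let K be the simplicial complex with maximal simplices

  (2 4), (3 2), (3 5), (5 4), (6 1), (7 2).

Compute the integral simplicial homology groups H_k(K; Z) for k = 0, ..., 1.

H_0 ≅ Z^2,  H_1 ≅ Z.

We work with the vertex ordering 1 < 2 < 3 < 4 < 5 < 6 < 7. The simplices of K, each written with vertices in increasing order, are:

  0-simplices (7): [1], [2], [3], [4], [5], [6], [7]
  1-simplices (6): [1,6], [2,3], [2,4], [2,7], [3,5], [4,5]

giving chain groups C_0 ≅ Z^7, C_1 ≅ Z^6.

∂_1: C_1 → C_0 is given by ∂[p,q] = [q] − [p].
The 7×6 boundary matrix has rank 5 and Smith normal form diag(1,1,1,1,1).

From H_k ≅ ker(∂_k) / im(∂_{k+1}) we obtain:

  H_0: rank C_0 − rank ∂_1 = 7 − 5 = 2, and the invariant factors of ∂_1 are all 1, so H_0 = Z^2.
  H_1: rank ker ∂_1 − rank ∂_2 = (6 − 5) − 0 = 1, and there is no ∂_2, so H_1 = Z.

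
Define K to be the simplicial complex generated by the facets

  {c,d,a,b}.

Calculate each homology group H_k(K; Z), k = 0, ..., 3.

Order the vertices as a < b < c < d. Listing each simplex with vertices in this order, K has dimension 3 with simplices:

  0-simplices (4): a, b, c, d
  1-simplices (6): ab, ac, ad, bc, bd, cd
  2-simplices (4): abc, abd, acd, bcd
  3-simplices (1): abcd

so the chain groups are C_0 ≅ Z^4, C_1 ≅ Z^6, C_2 ≅ Z^4, C_3 ≅ Z^1.

Boundary ∂_1: C_1 → C_0 is given by ∂[p,q] = [q] − [p]. For instance
  ∂ab = b − a.
As a 4×6 matrix over Z this has rank 3, with invariant factors (1,1,1).

∂_2: C_2 → C_1 maps a triangle to the signed sum of its edges. For instance
  ∂acd = cd − ad + ac,
  ∂abd = bd − ad + ab.
The 6×4 boundary matrix has rank 3 and Smith normal form diag(1,1,1).

∂_3: C_3 → C_2 sends each 3-simplex σ to the alternating sum Σ_i (−1)^i (σ with its i-th vertex removed). For instance
  ∂abcd = bcd − acd + abd − abc.
The 4×1 boundary matrix has rank 1 and Smith normal form diag(1).

Now H_k = ker ∂_k / im ∂_{k+1}, so:

  H_0: rank C_0 − rank ∂_1 = 4 − 3 = 1, and the invariant factors of ∂_1 are all 1, so H_0 ≅ Z.
  H_1: rank ker ∂_1 − rank ∂_2 = (6 − 3) − 3 = 0, and the invariant factors of ∂_2 are all 1, so H_1 ≅ 0.
  H_2: rank ker ∂_2 − rank ∂_3 = (4 − 3) − 1 = 0, and the invariant factors of ∂_3 are all 1, so H_2 ≅ 0.
  H_3: rank ker ∂_3 − rank ∂_4 = (1 − 1) − 0 = 0, and there is no ∂_4, so H_3 ≅ 0.

As a check, the Euler characteristic is 4 − 6 + 4 − 1 = 1, which agrees with 1 − 0 + 0 − 0 = 1.

H_0 ≅ Z,  H_1 = 0,  H_2 = 0,  H_3 = 0.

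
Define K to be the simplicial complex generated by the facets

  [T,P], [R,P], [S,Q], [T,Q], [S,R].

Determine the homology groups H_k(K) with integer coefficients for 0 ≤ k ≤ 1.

We work with the vertex ordering P < Q < R < S < T. The simplices of K, each written with vertices in increasing order, are:

  0-simplices (5): P, Q, R, S, T
  1-simplices (5): PR, PT, QS, QT, RS

so the chain groups are C_0 ≅ Z^5, C_1 ≅ Z^5.

∂_1: C_1 → C_0 maps an edge to its endpoints' difference, ∂[p,q] = q − p.
The 5×5 boundary matrix has rank 4 and Smith normal form diag(1,1,1,1).

Now H_k = ker ∂_k / im ∂_{k+1}, so:

  H_0: rank C_0 − rank ∂_1 = 5 − 4 = 1, and the invariant factors of ∂_1 are all 1, so H_0 = Z.
  H_1: rank ker ∂_1 − rank ∂_2 = (5 − 4) − 0 = 1, and there is no ∂_2, so H_1 = Z.

As a check, the Euler characteristic is 5 − 5 = 0, which agrees with 1 − 1 = 0.
(K is a triangulation of the circle S^1.)

H_0 ≅ Z,  H_1 ≅ Z.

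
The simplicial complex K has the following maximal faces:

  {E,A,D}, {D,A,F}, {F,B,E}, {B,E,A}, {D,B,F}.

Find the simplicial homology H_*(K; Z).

K has 5 vertices, 10 edges, 5 triangles.
rank ∂_0 = 0, rank ∂_1 = 4 ⇒ b_0 = 5 − 0 − 4 = 1; all invariant factors of ∂_1 are 1 so no torsion. So H_0 = Z.
rank ∂_1 = 4, rank ∂_2 = 5 ⇒ b_1 = 10 − 4 − 5 = 1; all invariant factors of ∂_2 are 1 so no torsion. So H_1 = Z.
rank ∂_2 = 5, rank ∂_3 = 0 ⇒ b_2 = 5 − 5 − 0 = 0. So H_2 = 0.

H_0 = Z,  H_1 = Z,  H_2 = 0.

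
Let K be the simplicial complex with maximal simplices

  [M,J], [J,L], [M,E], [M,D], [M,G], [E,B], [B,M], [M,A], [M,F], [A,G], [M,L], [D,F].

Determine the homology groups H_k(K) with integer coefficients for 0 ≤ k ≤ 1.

H_0 ≅ Z,  H_1 ≅ Z^4.

Order the vertices as A < B < D < E < F < G < J < L < M. Listing each simplex with vertices in this order, K has dimension 1 with simplices:

  0-simplices (9): A, B, D, E, F, G, J, L, M
  1-simplices (12): AG, AM, BE, BM, DF, DM, EM, FM, GM, JL, JM, LM

so the chain groups are C_0 ≅ Z^9, C_1 ≅ Z^12.

Boundary ∂_1: C_1 → C_0 sends each edge [p,q] (with p < q) to q − p. For instance
  ∂LM = M − L.
This gives a 9×12 integer matrix of rank 8; reducing to Smith normal form yields diagonal entries (1,1,1,1,1,1,1,1).

Computing H_k = (kernel of ∂_k) / (image of ∂_{k+1}):

  H_0: rank C_0 − rank ∂_1 = 9 − 8 = 1, and the invariant factors of ∂_1 are all 1, so H_0 = Z.
  H_1: rank ker ∂_1 − rank ∂_2 = (12 − 8) − 0 = 4, and there is no ∂_2, so H_1 = Z^4.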